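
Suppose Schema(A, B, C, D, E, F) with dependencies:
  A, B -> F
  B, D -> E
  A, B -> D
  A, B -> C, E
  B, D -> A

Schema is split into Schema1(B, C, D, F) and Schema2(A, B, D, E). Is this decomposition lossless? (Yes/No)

Schema1 ∩ Schema2 = {B, D}; its closure under F is {A, B, C, D, E, F}.
Since Schema1 ⊆ {A, B, C, D, E, F}, the intersection is a superkey of Schema1; the decomposition is lossless.

Yes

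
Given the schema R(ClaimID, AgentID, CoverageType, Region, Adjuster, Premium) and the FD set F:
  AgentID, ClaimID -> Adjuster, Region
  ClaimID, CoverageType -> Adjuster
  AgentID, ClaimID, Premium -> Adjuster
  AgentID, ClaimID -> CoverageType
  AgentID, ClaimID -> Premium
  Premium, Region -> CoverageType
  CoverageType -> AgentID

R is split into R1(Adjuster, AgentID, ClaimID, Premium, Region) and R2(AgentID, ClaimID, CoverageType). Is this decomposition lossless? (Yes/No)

Yes

R1 ∩ R2 = {AgentID, ClaimID}; its closure under F is {Adjuster, AgentID, ClaimID, CoverageType, Premium, Region}.
Since R1 ⊆ {Adjuster, AgentID, ClaimID, CoverageType, Premium, Region}, the intersection is a superkey of R1; the decomposition is lossless.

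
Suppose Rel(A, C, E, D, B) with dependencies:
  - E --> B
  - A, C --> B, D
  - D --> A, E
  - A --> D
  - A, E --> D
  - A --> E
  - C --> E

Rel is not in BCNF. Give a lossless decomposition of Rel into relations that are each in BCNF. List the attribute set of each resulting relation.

{A, D, E}; {B, E}; {C, D}

Candidate keys of the original relation: {A, C}, {C, D}.
In {A, B, C, D, E}, {E} is not a superkey ({E}⁺ restricted to this set is {B, E}), so split on E --> B into {B, E} and {A, C, D, E}.
{B, E} has no BCNF violation.
In {A, C, D, E}, {D} is not a superkey ({D}⁺ restricted to this set is {A, D, E}), so split on D --> A, E into {A, D, E} and {C, D}.
{A, D, E} has no BCNF violation.
{C, D} has no BCNF violation.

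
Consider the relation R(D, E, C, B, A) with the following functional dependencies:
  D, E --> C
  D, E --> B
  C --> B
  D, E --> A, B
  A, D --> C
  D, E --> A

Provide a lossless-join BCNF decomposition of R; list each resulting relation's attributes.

Candidate key of the original relation: {D, E}.
{A, B, C, D, E}: {C} determines {B, C} here but is not a superkey — split on C --> B, giving {B, C} and {A, C, D, E}.
{B, C} has no BCNF violation.
{A, C, D, E}: {A, D} determines {A, C, D} here but is not a superkey — split on A, D --> C, giving {A, C, D} and {A, D, E}.
{A, C, D} has no BCNF violation.
{A, D, E} has no BCNF violation.

{A, C, D}; {A, D, E}; {B, C}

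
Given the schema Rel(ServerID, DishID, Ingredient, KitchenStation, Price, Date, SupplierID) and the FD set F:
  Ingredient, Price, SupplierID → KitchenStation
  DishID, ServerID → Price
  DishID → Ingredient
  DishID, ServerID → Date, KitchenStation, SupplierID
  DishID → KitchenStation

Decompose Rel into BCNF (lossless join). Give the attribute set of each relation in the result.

{Date, DishID, Price, ServerID, SupplierID}; {DishID, Ingredient}; {Ingredient, KitchenStation, Price, SupplierID}

Candidate key of the original relation: {DishID, ServerID}.
Within {Date, DishID, Ingredient, KitchenStation, Price, ServerID, SupplierID}: {Ingredient, Price, SupplierID}⁺ ∩ {Date, DishID, Ingredient, KitchenStation, Price, ServerID, SupplierID} = {Ingredient, KitchenStation, Price, SupplierID}, not the whole set, so Ingredient, Price, SupplierID → KitchenStation violates BCNF; decompose into {Ingredient, KitchenStation, Price, SupplierID} and {Date, DishID, Ingredient, Price, ServerID, SupplierID}.
{Ingredient, KitchenStation, Price, SupplierID} is in BCNF.
Within {Date, DishID, Ingredient, Price, ServerID, SupplierID}: {DishID}⁺ ∩ {Date, DishID, Ingredient, Price, ServerID, SupplierID} = {DishID, Ingredient}, not the whole set, so DishID → Ingredient violates BCNF; decompose into {DishID, Ingredient} and {Date, DishID, Price, ServerID, SupplierID}.
{DishID, Ingredient} is in BCNF.
{Date, DishID, Price, ServerID, SupplierID} is in BCNF.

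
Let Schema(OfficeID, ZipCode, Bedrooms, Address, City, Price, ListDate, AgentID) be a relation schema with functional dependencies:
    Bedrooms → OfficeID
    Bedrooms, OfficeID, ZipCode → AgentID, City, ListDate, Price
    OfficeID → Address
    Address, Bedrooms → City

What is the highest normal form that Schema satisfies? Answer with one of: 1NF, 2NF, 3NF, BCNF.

1NF

Candidate key: {Bedrooms, ZipCode}. Prime attributes: {Bedrooms, ZipCode}.
For Bedrooms → OfficeID we have {Bedrooms}⁺ = {Address, Bedrooms, City, OfficeID}; {Bedrooms} is not a superkey, so BCNF fails.
Because {OfficeID} is non-prime and the left side of Bedrooms → OfficeID is not a superkey, the relation is not in 3NF.
The proper key subset {Bedrooms} of {Bedrooms, ZipCode} determines non-prime {Address, City, OfficeID}, so the relation is not even in 2NF.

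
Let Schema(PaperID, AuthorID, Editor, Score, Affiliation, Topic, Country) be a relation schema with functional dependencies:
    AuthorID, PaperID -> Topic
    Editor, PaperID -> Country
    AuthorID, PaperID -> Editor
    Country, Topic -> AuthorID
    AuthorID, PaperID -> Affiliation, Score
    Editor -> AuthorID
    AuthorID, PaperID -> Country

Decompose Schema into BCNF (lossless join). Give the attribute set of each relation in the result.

Candidate keys of the original relation: {AuthorID, PaperID}, {Country, PaperID, Topic}, {Editor, PaperID}.
Within {Affiliation, AuthorID, Country, Editor, PaperID, Score, Topic}: {Country, Topic}⁺ ∩ {Affiliation, AuthorID, Country, Editor, PaperID, Score, Topic} = {AuthorID, Country, Topic}, not the whole set, so Country, Topic -> AuthorID violates BCNF; decompose into {AuthorID, Country, Topic} and {Affiliation, Country, Editor, PaperID, Score, Topic}.
{AuthorID, Country, Topic} is in BCNF.
{Affiliation, Country, Editor, PaperID, Score, Topic} is in BCNF.

{Affiliation, Country, Editor, PaperID, Score, Topic}; {AuthorID, Country, Topic}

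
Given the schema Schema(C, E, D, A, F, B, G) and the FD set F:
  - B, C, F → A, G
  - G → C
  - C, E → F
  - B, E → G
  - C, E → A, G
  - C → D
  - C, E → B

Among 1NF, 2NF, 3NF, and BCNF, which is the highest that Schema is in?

Candidate keys: {B, E}, {C, E}, {E, G}. Prime attributes: {B, C, E, G}.
For B, C, F → A, G we have {B, C, F}⁺ = {A, B, C, D, F, G}; {B, C, F} is not a superkey, so BCNF fails.
Because {A} is non-prime and the left side of B, C, F → A, G is not a superkey, the relation is not in 3NF.
The proper key subset {C} of {C, E} determines non-prime {D}, so the relation is not even in 2NF.

1NF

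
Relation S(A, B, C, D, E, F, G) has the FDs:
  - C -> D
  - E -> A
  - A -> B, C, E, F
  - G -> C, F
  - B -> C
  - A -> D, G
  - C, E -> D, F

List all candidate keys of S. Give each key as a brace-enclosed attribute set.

{A}, {E}

{A}⁺ = {A, B, C, D, E, F, G}, which is every attribute, so {A} is a candidate key.
{E}⁺ = {A, B, C, D, E, F, G}, which is every attribute, so {E} is a candidate key.
Any other superkey properly contains one of these, so there are no further candidate keys.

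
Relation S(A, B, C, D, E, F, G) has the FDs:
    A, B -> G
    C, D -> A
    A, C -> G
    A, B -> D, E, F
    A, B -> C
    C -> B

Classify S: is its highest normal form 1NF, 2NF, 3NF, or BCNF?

Candidate keys: {A, B}, {A, C}, {C, D}. Prime attributes: {A, B, C, D}.
For C -> B we have {C}⁺ = {B, C}; {C} is not a superkey, so BCNF fails.
Its right-hand attributes {B} are all prime, as are those of every other non-superkey FD — the relation is in 3NF.

3NF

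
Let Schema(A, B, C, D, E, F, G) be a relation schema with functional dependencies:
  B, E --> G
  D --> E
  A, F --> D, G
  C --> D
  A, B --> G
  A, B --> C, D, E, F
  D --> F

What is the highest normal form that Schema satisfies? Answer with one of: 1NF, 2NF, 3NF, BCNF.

2NF

Candidate key: {A, B}. Prime attributes: {A, B}.
For B, E --> G we have {B, E}⁺ = {B, E, G}; {B, E} is not a superkey, so BCNF fails.
Because {G} is non-prime and the left side of B, E --> G is not a superkey, the relation is not in 3NF.
Checking every proper subset of each key, none determines a non-prime attribute — 2NF is satisfied.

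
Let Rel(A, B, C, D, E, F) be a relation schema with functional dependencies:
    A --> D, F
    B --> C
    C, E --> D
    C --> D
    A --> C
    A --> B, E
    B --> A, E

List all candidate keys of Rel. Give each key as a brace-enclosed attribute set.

{A}, {B}

{A}⁺ = {A, B, C, D, E, F} — all of the relation — so {A} is a candidate key.
{B}⁺ = {A, B, C, D, E, F} — all of the relation — so {B} is a candidate key.
Any other superkey properly contains one of these, so there are no further candidate keys.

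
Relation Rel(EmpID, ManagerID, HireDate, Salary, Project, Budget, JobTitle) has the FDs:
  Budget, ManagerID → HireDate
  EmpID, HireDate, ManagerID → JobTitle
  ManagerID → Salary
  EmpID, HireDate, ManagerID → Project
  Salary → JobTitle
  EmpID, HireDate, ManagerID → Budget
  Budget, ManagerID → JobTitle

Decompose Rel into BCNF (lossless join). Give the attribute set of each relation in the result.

{Budget, EmpID, ManagerID, Project}; {Budget, HireDate, ManagerID}; {JobTitle, Salary}; {ManagerID, Salary}

Candidate keys of the original relation: {Budget, EmpID, ManagerID}, {EmpID, HireDate, ManagerID}.
In {Budget, EmpID, HireDate, JobTitle, ManagerID, Project, Salary}, {Budget, ManagerID} is not a superkey ({Budget, ManagerID}⁺ restricted to this set is {Budget, HireDate, JobTitle, ManagerID, Salary}), so split on Budget, ManagerID → HireDate, JobTitle, Salary into {Budget, HireDate, JobTitle, ManagerID, Salary} and {Budget, EmpID, ManagerID, Project}.
In {Budget, HireDate, JobTitle, ManagerID, Salary}, {ManagerID} is not a superkey ({ManagerID}⁺ restricted to this set is {JobTitle, ManagerID, Salary}), so split on ManagerID → JobTitle, Salary into {JobTitle, ManagerID, Salary} and {Budget, HireDate, ManagerID}.
In {JobTitle, ManagerID, Salary}, {Salary} is not a superkey ({Salary}⁺ restricted to this set is {JobTitle, Salary}), so split on Salary → JobTitle into {JobTitle, Salary} and {ManagerID, Salary}.
{JobTitle, Salary}: every determinant is a superkey — BCNF.
{ManagerID, Salary}: every determinant is a superkey — BCNF.
{Budget, HireDate, ManagerID}: every determinant is a superkey — BCNF.
{Budget, EmpID, ManagerID, Project}: every determinant is a superkey — BCNF.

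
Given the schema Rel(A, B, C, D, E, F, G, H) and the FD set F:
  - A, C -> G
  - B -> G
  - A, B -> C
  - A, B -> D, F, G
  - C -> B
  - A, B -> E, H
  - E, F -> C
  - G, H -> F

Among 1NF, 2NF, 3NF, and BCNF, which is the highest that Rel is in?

3NF

Candidate keys: {A, B}, {A, C}, {A, E, F}, {A, E, G, H}. Prime attributes: {A, B, C, E, F, G, H}.
For B -> G we have {B}⁺ = {B, G}; {B} is not a superkey, so BCNF fails.
Since {G} ⊆ prime attributes and every other non-superkey FD also has a prime right side, the schema is in 3NF.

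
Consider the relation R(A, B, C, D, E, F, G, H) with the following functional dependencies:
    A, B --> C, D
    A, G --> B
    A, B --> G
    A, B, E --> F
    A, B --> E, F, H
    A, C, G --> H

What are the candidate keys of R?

No FD produces {A}, so it must be in every candidate key.
{A, B}⁺ = {A, B, C, D, E, F, G, H}, which is every attribute, so {A, B} is a candidate key.
{A, G}⁺ = {A, B, C, D, E, F, G, H}, which is every attribute, so {A, G} is a candidate key.
Any other superkey properly contains one of these, so there are no further candidate keys.

{A, B}, {A, G}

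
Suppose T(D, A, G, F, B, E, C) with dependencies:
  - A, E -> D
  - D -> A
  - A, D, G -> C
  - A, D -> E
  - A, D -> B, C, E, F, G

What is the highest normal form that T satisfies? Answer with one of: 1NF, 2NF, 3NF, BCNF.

Candidate keys: {A, E}, {D}. Prime attributes: {A, D, E}.
Every FD has a superkey on the left, so the relation is in BCNF.

BCNF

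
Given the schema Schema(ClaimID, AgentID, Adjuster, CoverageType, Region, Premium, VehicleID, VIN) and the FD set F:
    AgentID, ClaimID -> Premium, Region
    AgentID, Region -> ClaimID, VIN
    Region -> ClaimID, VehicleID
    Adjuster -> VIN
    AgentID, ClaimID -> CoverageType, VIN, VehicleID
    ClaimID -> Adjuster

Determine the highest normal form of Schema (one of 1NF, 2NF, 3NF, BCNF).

1NF

Candidate keys: {AgentID, ClaimID}, {AgentID, Region}. Prime attributes: {AgentID, ClaimID, Region}.
Region -> ClaimID, VehicleID breaks BCNF: {Region}⁺ = {Adjuster, ClaimID, Region, VIN, VehicleID}, so {Region} is not a superkey.
Region -> ClaimID, VehicleID determines the non-prime attribute {VehicleID} from a non-superkey — 3NF is violated.
Since {ClaimID} ⊂ {AgentID, ClaimID} and {ClaimID}⁺ ⊇ {Adjuster, VIN} with {Adjuster, VIN} non-prime, there is a partial dependency; 2NF fails.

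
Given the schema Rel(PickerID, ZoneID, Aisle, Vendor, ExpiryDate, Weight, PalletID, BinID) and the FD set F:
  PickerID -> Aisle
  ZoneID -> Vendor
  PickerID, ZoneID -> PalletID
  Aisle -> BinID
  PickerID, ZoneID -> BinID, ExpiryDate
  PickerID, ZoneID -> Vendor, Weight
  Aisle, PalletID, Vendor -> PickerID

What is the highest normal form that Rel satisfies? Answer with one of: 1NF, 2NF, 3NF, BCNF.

Candidate keys: {Aisle, PalletID, ZoneID}, {PickerID, ZoneID}. Prime attributes: {Aisle, PalletID, PickerID, ZoneID}.
PickerID -> Aisle: {PickerID}⁺ = {Aisle, BinID, PickerID}, which is not all of the attributes, so the left side is not a superkey — BCNF is violated.
ZoneID -> Vendor determines the non-prime attribute {Vendor} from a non-superkey — 3NF is violated.
The proper key subset {PickerID} of {PickerID, ZoneID} determines non-prime {BinID}, so the relation is not even in 2NF.

1NF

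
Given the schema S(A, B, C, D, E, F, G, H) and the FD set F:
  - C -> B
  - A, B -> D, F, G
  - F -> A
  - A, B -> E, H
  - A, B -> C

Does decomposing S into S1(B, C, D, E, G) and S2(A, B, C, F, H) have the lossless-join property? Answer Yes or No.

S1 ∩ S2 = {B, C}; its closure under F is {B, C}.
S1 ⊄ {B, C} and S2 ⊄ {B, C}, so the split is lossy.

No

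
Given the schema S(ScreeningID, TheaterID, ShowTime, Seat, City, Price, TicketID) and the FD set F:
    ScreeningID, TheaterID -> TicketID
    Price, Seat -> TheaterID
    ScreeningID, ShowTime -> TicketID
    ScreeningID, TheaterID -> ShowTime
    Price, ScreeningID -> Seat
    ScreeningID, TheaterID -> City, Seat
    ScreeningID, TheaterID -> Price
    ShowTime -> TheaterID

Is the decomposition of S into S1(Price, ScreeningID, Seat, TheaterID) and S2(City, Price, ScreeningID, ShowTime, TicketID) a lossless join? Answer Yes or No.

Yes

Common attributes: {Price, ScreeningID}; their closure is {City, Price, ScreeningID, Seat, ShowTime, TheaterID, TicketID}.
This includes all of S1, so the common attributes are a superkey of S1 — the join is lossless.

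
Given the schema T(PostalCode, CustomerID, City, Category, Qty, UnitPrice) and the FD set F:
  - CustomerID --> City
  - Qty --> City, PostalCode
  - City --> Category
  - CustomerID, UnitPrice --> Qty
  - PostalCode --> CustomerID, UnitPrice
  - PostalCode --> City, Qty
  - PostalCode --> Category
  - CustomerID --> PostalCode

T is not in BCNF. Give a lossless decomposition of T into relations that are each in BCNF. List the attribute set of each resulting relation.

Candidate keys of the original relation: {CustomerID}, {PostalCode}, {Qty}.
{Category, City, CustomerID, PostalCode, Qty, UnitPrice}: {City} determines {Category, City} here but is not a superkey — split on City --> Category, giving {Category, City} and {City, CustomerID, PostalCode, Qty, UnitPrice}.
{Category, City} has no BCNF violation.
{City, CustomerID, PostalCode, Qty, UnitPrice} has no BCNF violation.

{Category, City}; {City, CustomerID, PostalCode, Qty, UnitPrice}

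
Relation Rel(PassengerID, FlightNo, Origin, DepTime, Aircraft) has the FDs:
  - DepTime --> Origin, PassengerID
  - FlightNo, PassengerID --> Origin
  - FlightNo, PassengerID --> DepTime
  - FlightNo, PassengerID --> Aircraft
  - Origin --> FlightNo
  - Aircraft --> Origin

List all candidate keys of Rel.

{Aircraft, PassengerID}, {DepTime}, {FlightNo, PassengerID}, {Origin, PassengerID}

{DepTime}⁺ = {Aircraft, DepTime, FlightNo, Origin, PassengerID}, which is every attribute, so {DepTime} is a candidate key.
{Aircraft, PassengerID}⁺ = {Aircraft, DepTime, FlightNo, Origin, PassengerID}, which is every attribute, so {Aircraft, PassengerID} is a candidate key.
{FlightNo, PassengerID}⁺ = {Aircraft, DepTime, FlightNo, Origin, PassengerID}, which is every attribute, so {FlightNo, PassengerID} is a candidate key.
{Origin, PassengerID}⁺ = {Aircraft, DepTime, FlightNo, Origin, PassengerID}, which is every attribute, so {Origin, PassengerID} is a candidate key.
Any other superkey properly contains one of these, so there are no further candidate keys.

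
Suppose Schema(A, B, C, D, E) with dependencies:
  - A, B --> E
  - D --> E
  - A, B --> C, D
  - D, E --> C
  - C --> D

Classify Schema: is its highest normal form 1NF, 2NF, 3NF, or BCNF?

2NF

Candidate key: {A, B}. Prime attributes: {A, B}.
D --> E breaks BCNF: {D}⁺ = {C, D, E}, so {D} is not a superkey.
Because {E} is non-prime and the left side of D --> E is not a superkey, the relation is not in 3NF.
No proper subset of a key has a non-prime attribute in its closure, so there is no partial dependency; 2NF holds.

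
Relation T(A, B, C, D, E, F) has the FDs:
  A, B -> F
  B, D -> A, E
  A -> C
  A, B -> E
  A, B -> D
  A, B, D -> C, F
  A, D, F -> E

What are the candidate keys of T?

{A, B}, {B, D}

Attributes never on any right-hand side: {B} — every candidate key must contain it.
Closure of {A, B} is {A, B, C, D, E, F}, the whole schema; {A, B} is a candidate key.
Closure of {B, D} is {A, B, C, D, E, F}, the whole schema; {B, D} is a candidate key.
Any other superkey properly contains one of these, so there are no further candidate keys.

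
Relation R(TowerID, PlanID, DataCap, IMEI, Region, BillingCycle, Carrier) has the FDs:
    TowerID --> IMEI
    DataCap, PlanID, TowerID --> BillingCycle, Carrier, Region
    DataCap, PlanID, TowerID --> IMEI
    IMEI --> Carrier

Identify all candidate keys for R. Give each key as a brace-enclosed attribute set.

{DataCap, PlanID, TowerID} never appear on the right of any FD, so every key must include all of them.
Closure of {DataCap, PlanID, TowerID} is {BillingCycle, Carrier, DataCap, IMEI, PlanID, Region, TowerID}, the whole schema; {DataCap, PlanID, TowerID} is a candidate key.
No smaller or unrelated set reaches every attribute, so there are no other keys.

{DataCap, PlanID, TowerID}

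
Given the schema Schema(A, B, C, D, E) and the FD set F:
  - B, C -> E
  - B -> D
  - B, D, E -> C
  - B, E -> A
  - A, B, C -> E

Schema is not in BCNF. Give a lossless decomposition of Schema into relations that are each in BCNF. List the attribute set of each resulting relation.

{A, B, C, E}; {B, D}

Candidate keys of the original relation: {B, C}, {B, E}.
{A, B, C, D, E}: {B} determines {B, D} here but is not a superkey — split on B -> D, giving {B, D} and {A, B, C, E}.
{B, D}: every determinant is a superkey — BCNF.
{A, B, C, E}: every determinant is a superkey — BCNF.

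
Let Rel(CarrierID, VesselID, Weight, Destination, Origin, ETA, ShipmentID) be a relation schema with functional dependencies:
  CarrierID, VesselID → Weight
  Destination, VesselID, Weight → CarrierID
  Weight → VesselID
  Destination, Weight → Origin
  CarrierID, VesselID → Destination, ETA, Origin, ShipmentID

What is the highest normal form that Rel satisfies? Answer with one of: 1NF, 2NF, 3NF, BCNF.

Candidate keys: {CarrierID, VesselID}, {CarrierID, Weight}, {Destination, Weight}. Prime attributes: {CarrierID, Destination, VesselID, Weight}.
Weight → VesselID breaks BCNF: {Weight}⁺ = {VesselID, Weight}, so {Weight} is not a superkey.
But every attribute on its right side ({VesselID}) is prime, and the same holds for every other non-superkey FD, so 3NF still holds.

3NF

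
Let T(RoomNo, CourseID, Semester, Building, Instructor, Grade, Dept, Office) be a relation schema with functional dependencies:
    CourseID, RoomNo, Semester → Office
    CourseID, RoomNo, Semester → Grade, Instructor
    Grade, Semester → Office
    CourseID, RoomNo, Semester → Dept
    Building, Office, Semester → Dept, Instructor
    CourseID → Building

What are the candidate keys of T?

{CourseID, RoomNo, Semester} never appear on the right of any FD, so every key must include all of them.
{CourseID, RoomNo, Semester} is a candidate key since {CourseID, RoomNo, Semester}⁺ = {Building, CourseID, Dept, Grade, Instructor, Office, RoomNo, Semester} covers every attribute.
No smaller or unrelated set reaches every attribute, so there are no other keys.

{CourseID, RoomNo, Semester}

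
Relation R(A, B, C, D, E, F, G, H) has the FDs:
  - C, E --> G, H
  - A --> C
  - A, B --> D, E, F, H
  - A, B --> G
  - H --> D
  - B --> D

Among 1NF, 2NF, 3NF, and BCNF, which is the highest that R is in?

1NF

Candidate key: {A, B}. Prime attributes: {A, B}.
C, E --> G, H: {C, E}⁺ = {C, D, E, G, H}, which is not all of the attributes, so the left side is not a superkey — BCNF is violated.
C, E --> G, H determines the non-prime attributes {G, H} from a non-superkey — 3NF is violated.
{A} is a proper subset of the key {A, B}, and {A}⁺ contains the non-prime attribute {C} — a partial dependency, so 2NF is violated.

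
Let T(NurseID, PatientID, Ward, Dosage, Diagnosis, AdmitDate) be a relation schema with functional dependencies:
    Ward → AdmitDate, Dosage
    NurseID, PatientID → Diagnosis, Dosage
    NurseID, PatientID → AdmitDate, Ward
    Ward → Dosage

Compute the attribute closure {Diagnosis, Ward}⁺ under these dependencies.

{AdmitDate, Diagnosis, Dosage, Ward}

Start with {Diagnosis, Ward}.
Ward → AdmitDate, Dosage applies; add {AdmitDate, Dosage} → now {AdmitDate, Diagnosis, Dosage, Ward}.
No further FD applies.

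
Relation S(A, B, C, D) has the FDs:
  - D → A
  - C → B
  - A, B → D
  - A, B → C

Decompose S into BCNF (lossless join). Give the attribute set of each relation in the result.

Candidate keys of the original relation: {A, B}, {A, C}, {B, D}, {C, D}.
In {A, B, C, D}, {D} is not a superkey ({D}⁺ restricted to this set is {A, D}), so split on D → A into {A, D} and {B, C, D}.
{A, D} is in BCNF.
In {B, C, D}, {C} is not a superkey ({C}⁺ restricted to this set is {B, C}), so split on C → B into {B, C} and {C, D}.
{B, C} is in BCNF.
{C, D} is in BCNF.

{A, D}; {B, C}; {C, D}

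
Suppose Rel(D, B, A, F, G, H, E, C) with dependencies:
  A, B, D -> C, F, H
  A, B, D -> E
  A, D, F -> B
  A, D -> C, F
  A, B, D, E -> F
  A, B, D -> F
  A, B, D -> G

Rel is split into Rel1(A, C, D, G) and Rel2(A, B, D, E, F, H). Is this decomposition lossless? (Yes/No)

Yes

Rel1 ∩ Rel2 = {A, D}; its closure under F is {A, B, C, D, E, F, G, H}.
Since Rel1 ⊆ {A, B, C, D, E, F, G, H}, the intersection is a superkey of Rel1; the decomposition is lossless.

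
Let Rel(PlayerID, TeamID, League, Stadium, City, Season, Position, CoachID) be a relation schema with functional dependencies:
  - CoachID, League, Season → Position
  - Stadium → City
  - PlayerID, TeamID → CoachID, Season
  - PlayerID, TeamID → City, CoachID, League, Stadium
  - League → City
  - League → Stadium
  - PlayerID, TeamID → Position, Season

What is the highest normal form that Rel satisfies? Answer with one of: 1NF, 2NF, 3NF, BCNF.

Candidate key: {PlayerID, TeamID}. Prime attributes: {PlayerID, TeamID}.
CoachID, League, Season → Position: {CoachID, League, Season}⁺ = {City, CoachID, League, Position, Season, Stadium}, which is not all of the attributes, so the left side is not a superkey — BCNF is violated.
Because {Position} is non-prime and the left side of CoachID, League, Season → Position is not a superkey, the relation is not in 3NF.
No non-prime attribute depends on a proper subset of any candidate key, so 2NF holds.

2NF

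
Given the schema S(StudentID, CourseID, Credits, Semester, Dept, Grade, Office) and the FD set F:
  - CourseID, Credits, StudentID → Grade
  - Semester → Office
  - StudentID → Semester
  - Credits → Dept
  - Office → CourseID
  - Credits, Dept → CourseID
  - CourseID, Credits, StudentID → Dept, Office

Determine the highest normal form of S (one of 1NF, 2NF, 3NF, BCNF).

Candidate key: {Credits, StudentID}. Prime attributes: {Credits, StudentID}.
Semester → Office: {Semester}⁺ = {CourseID, Office, Semester}, which is not all of the attributes, so the left side is not a superkey — BCNF is violated.
Because {Office} is non-prime and the left side of Semester → Office is not a superkey, the relation is not in 3NF.
{Credits} is a proper subset of the key {Credits, StudentID}, and {Credits}⁺ contains the non-prime attributes {CourseID, Dept} — a partial dependency, so 2NF is violated.

1NF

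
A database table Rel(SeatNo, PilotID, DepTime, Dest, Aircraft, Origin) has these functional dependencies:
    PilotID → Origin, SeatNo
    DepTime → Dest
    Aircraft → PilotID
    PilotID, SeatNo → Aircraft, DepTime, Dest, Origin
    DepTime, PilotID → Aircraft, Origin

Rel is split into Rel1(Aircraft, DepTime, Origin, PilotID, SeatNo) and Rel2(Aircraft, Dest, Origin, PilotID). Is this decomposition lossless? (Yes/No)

Yes

Common attributes: {Aircraft, Origin, PilotID}; their closure is {Aircraft, DepTime, Dest, Origin, PilotID, SeatNo}.
Rel1 is contained in that closure, so Rel1 ∩ Rel2 → Rel1 holds and the join is lossless.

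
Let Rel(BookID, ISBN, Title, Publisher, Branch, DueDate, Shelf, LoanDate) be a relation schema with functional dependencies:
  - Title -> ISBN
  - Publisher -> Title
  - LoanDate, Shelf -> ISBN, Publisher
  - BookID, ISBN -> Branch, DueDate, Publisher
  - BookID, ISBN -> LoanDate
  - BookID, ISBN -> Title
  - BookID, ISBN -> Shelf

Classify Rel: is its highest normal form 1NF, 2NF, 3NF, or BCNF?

3NF

Candidate keys: {BookID, ISBN}, {BookID, LoanDate, Shelf}, {BookID, Publisher}, {BookID, Title}. Prime attributes: {BookID, ISBN, LoanDate, Publisher, Shelf, Title}.
For Title -> ISBN we have {Title}⁺ = {ISBN, Title}; {Title} is not a superkey, so BCNF fails.
But every attribute on its right side ({ISBN}) is prime, and the same holds for every other non-superkey FD, so 3NF still holds.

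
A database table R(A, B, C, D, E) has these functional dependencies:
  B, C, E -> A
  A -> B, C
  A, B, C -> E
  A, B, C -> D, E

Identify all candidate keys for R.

{A}, {B, C, E}

{A}⁺ = {A, B, C, D, E} — all of the relation — so {A} is a candidate key.
{B, C, E}⁺ = {A, B, C, D, E} — all of the relation — so {B, C, E} is a candidate key.
Any other superkey properly contains one of these, so there are no further candidate keys.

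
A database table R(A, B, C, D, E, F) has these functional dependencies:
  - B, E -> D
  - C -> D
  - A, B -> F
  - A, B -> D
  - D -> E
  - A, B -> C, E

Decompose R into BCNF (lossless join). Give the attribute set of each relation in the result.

Candidate key of the original relation: {A, B}.
{A, B, C, D, E, F}: {B, E} determines {B, D, E} here but is not a superkey — split on B, E -> D, giving {B, D, E} and {A, B, C, E, F}.
{B, D, E}: {D} determines {D, E} here but is not a superkey — split on D -> E, giving {D, E} and {B, D}.
{D, E}: every determinant is a superkey — BCNF.
{B, D}: every determinant is a superkey — BCNF.
{A, B, C, E, F}: {C} determines {C, E} here but is not a superkey — split on C -> E, giving {C, E} and {A, B, C, F}.
{C, E}: every determinant is a superkey — BCNF.
{A, B, C, F}: every determinant is a superkey — BCNF.

{A, B, C, F}; {B, D}; {C, E}; {D, E}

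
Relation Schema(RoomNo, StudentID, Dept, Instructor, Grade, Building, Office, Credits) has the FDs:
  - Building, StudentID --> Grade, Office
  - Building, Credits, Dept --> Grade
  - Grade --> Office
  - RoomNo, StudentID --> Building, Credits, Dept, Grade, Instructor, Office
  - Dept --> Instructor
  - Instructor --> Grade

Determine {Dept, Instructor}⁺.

{Dept, Grade, Instructor, Office}

Start with {Dept, Instructor}.
Instructor --> Grade applies; add {Grade} → now {Dept, Grade, Instructor}.
Grade --> Office applies; add {Office} → now {Dept, Grade, Instructor, Office}.
No further FD applies.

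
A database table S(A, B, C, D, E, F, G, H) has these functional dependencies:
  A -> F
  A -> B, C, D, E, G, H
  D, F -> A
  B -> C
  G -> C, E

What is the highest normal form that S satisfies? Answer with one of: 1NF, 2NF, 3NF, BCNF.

2NF

Candidate keys: {A}, {D, F}. Prime attributes: {A, D, F}.
B -> C: {B}⁺ = {B, C}, which is not all of the attributes, so the left side is not a superkey — BCNF is violated.
B -> C has non-prime {C} on the right and a non-superkey on the left, so 3NF fails.
No proper subset of a key has a non-prime attribute in its closure, so there is no partial dependency; 2NF holds.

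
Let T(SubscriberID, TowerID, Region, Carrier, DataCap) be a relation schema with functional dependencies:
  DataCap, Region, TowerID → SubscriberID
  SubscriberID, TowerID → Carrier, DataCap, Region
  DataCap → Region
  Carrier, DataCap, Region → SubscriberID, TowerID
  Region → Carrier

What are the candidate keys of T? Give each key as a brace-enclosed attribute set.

{DataCap} is a candidate key since {DataCap}⁺ = {Carrier, DataCap, Region, SubscriberID, TowerID} covers every attribute.
{SubscriberID, TowerID} is a candidate key since {SubscriberID, TowerID}⁺ = {Carrier, DataCap, Region, SubscriberID, TowerID} covers every attribute.
No proper subset of any of these is a key, and no other minimal superkey exists.

{DataCap}, {SubscriberID, TowerID}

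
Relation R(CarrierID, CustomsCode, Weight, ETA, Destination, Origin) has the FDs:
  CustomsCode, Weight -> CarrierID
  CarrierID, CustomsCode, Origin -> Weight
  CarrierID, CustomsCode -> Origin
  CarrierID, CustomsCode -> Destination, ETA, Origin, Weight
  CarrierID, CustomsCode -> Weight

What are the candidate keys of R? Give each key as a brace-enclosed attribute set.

No FD produces {CustomsCode}, so it must be in every candidate key.
{CarrierID, CustomsCode}⁺ = {CarrierID, CustomsCode, Destination, ETA, Origin, Weight} — all of the relation — so {CarrierID, CustomsCode} is a candidate key.
{CustomsCode, Weight}⁺ = {CarrierID, CustomsCode, Destination, ETA, Origin, Weight} — all of the relation — so {CustomsCode, Weight} is a candidate key.
These are minimal and exhaustive — every other superkey contains one of them.

{CarrierID, CustomsCode}, {CustomsCode, Weight}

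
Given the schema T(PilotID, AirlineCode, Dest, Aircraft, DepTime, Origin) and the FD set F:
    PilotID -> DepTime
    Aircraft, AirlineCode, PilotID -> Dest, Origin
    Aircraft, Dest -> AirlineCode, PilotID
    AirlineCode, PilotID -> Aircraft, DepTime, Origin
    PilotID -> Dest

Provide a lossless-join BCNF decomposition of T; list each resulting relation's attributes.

Candidate keys of the original relation: {Aircraft, Dest}, {Aircraft, PilotID}, {AirlineCode, PilotID}.
Within {Aircraft, AirlineCode, DepTime, Dest, Origin, PilotID}: {PilotID}⁺ ∩ {Aircraft, AirlineCode, DepTime, Dest, Origin, PilotID} = {DepTime, Dest, PilotID}, not the whole set, so PilotID -> DepTime, Dest violates BCNF; decompose into {DepTime, Dest, PilotID} and {Aircraft, AirlineCode, Origin, PilotID}.
{DepTime, Dest, PilotID} has no BCNF violation.
{Aircraft, AirlineCode, Origin, PilotID} has no BCNF violation.

{Aircraft, AirlineCode, Origin, PilotID}; {DepTime, Dest, PilotID}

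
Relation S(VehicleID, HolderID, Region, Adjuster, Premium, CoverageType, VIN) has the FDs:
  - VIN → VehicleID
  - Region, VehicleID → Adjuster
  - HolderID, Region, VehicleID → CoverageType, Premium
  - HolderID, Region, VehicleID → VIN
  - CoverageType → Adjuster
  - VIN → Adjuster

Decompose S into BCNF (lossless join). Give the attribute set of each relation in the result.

{Adjuster, VIN, VehicleID}; {CoverageType, HolderID, Premium, Region, VIN}

Candidate keys of the original relation: {HolderID, Region, VIN}, {HolderID, Region, VehicleID}.
Within {Adjuster, CoverageType, HolderID, Premium, Region, VIN, VehicleID}: {VIN}⁺ ∩ {Adjuster, CoverageType, HolderID, Premium, Region, VIN, VehicleID} = {Adjuster, VIN, VehicleID}, not the whole set, so VIN → Adjuster, VehicleID violates BCNF; decompose into {Adjuster, VIN, VehicleID} and {CoverageType, HolderID, Premium, Region, VIN}.
{Adjuster, VIN, VehicleID} has no BCNF violation.
{CoverageType, HolderID, Premium, Region, VIN} has no BCNF violation.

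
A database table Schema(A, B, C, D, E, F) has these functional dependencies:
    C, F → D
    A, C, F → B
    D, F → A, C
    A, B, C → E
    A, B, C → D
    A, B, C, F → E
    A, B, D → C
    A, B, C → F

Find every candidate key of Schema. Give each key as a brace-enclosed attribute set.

{C, F}⁺ = {A, B, C, D, E, F} — all of the relation — so {C, F} is a candidate key.
{D, F}⁺ = {A, B, C, D, E, F} — all of the relation — so {D, F} is a candidate key.
{A, B, C}⁺ = {A, B, C, D, E, F} — all of the relation — so {A, B, C} is a candidate key.
{A, B, D}⁺ = {A, B, C, D, E, F} — all of the relation — so {A, B, D} is a candidate key.
No proper subset of any of these is a key, and no other minimal superkey exists.

{A, B, C}, {A, B, D}, {C, F}, {D, F}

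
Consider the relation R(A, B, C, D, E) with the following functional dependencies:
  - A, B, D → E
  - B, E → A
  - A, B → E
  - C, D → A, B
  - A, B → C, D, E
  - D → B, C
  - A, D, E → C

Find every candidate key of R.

{A, B}, {B, E}, {D}

{D}⁺ = {A, B, C, D, E}, which is every attribute, so {D} is a candidate key.
{A, B}⁺ = {A, B, C, D, E}, which is every attribute, so {A, B} is a candidate key.
{B, E}⁺ = {A, B, C, D, E}, which is every attribute, so {B, E} is a candidate key.
No proper subset of any of these is a key, and no other minimal superkey exists.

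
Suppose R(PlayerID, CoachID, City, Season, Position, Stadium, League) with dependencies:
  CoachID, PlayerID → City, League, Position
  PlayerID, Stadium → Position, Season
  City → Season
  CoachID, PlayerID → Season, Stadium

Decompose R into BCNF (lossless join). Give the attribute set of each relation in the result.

{City, CoachID, League, PlayerID, Stadium}; {PlayerID, Position, Season, Stadium}

Candidate key of the original relation: {CoachID, PlayerID}.
Within {City, CoachID, League, PlayerID, Position, Season, Stadium}: {PlayerID, Stadium}⁺ ∩ {City, CoachID, League, PlayerID, Position, Season, Stadium} = {PlayerID, Position, Season, Stadium}, not the whole set, so PlayerID, Stadium → Position, Season violates BCNF; decompose into {PlayerID, Position, Season, Stadium} and {City, CoachID, League, PlayerID, Stadium}.
{PlayerID, Position, Season, Stadium}: every determinant is a superkey — BCNF.
{City, CoachID, League, PlayerID, Stadium}: every determinant is a superkey — BCNF.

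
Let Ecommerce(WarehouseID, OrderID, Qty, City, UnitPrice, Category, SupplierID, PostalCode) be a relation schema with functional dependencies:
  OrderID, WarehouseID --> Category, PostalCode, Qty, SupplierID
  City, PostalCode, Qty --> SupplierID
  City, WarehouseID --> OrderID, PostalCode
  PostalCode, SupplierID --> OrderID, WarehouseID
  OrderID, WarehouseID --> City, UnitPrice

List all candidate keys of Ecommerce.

{City, PostalCode, Qty}, {City, WarehouseID}, {OrderID, WarehouseID}, {PostalCode, SupplierID}

Closure of {City, WarehouseID} is {Category, City, OrderID, PostalCode, Qty, SupplierID, UnitPrice, WarehouseID}, the whole schema; {City, WarehouseID} is a candidate key.
Closure of {OrderID, WarehouseID} is {Category, City, OrderID, PostalCode, Qty, SupplierID, UnitPrice, WarehouseID}, the whole schema; {OrderID, WarehouseID} is a candidate key.
Closure of {PostalCode, SupplierID} is {Category, City, OrderID, PostalCode, Qty, SupplierID, UnitPrice, WarehouseID}, the whole schema; {PostalCode, SupplierID} is a candidate key.
Closure of {City, PostalCode, Qty} is {Category, City, OrderID, PostalCode, Qty, SupplierID, UnitPrice, WarehouseID}, the whole schema; {City, PostalCode, Qty} is a candidate key.
These are minimal and exhaustive — every other superkey contains one of them.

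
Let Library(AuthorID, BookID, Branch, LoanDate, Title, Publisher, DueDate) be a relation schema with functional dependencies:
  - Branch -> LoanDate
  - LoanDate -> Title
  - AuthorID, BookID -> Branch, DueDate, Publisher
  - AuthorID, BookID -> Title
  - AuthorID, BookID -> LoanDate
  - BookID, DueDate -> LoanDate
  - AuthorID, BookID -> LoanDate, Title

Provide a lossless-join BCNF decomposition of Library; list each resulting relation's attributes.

Candidate key of the original relation: {AuthorID, BookID}.
In {AuthorID, BookID, Branch, DueDate, LoanDate, Publisher, Title}, {Branch} is not a superkey ({Branch}⁺ restricted to this set is {Branch, LoanDate, Title}), so split on Branch -> LoanDate, Title into {Branch, LoanDate, Title} and {AuthorID, BookID, Branch, DueDate, Publisher}.
In {Branch, LoanDate, Title}, {LoanDate} is not a superkey ({LoanDate}⁺ restricted to this set is {LoanDate, Title}), so split on LoanDate -> Title into {LoanDate, Title} and {Branch, LoanDate}.
{LoanDate, Title} has no BCNF violation.
{Branch, LoanDate} has no BCNF violation.
{AuthorID, BookID, Branch, DueDate, Publisher} has no BCNF violation.

{AuthorID, BookID, Branch, DueDate, Publisher}; {Branch, LoanDate}; {LoanDate, Title}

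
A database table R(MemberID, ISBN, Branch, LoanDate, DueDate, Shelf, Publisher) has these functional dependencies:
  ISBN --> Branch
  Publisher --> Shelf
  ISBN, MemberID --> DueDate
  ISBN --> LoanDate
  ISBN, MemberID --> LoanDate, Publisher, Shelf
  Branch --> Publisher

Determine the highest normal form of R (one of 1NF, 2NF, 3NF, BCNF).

Candidate key: {ISBN, MemberID}. Prime attributes: {ISBN, MemberID}.
ISBN --> Branch: {ISBN}⁺ = {Branch, ISBN, LoanDate, Publisher, Shelf}, which is not all of the attributes, so the left side is not a superkey — BCNF is violated.
Because {Branch} is non-prime and the left side of ISBN --> Branch is not a superkey, the relation is not in 3NF.
Since {ISBN} ⊂ {ISBN, MemberID} and {ISBN}⁺ ⊇ {Branch, LoanDate, Publisher, Shelf} with {Branch, LoanDate, Publisher, Shelf} non-prime, there is a partial dependency; 2NF fails.

1NF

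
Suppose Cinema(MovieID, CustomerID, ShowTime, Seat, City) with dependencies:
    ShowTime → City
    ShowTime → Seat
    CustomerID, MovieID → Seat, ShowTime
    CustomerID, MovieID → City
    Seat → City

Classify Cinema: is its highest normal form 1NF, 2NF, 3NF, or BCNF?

Candidate key: {CustomerID, MovieID}. Prime attributes: {CustomerID, MovieID}.
For ShowTime → City we have {ShowTime}⁺ = {City, Seat, ShowTime}; {ShowTime} is not a superkey, so BCNF fails.
ShowTime → City has non-prime {City} on the right and a non-superkey on the left, so 3NF fails.
Checking every proper subset of each key, none determines a non-prime attribute — 2NF is satisfied.

2NF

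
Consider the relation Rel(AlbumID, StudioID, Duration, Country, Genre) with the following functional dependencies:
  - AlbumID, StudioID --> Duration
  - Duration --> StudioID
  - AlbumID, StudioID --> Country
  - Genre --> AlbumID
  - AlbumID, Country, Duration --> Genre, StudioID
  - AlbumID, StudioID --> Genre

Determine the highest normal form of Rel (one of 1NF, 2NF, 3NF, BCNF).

Candidate keys: {AlbumID, Duration}, {AlbumID, StudioID}, {Duration, Genre}, {Genre, StudioID}. Prime attributes: {AlbumID, Duration, Genre, StudioID}.
For Duration --> StudioID we have {Duration}⁺ = {Duration, StudioID}; {Duration} is not a superkey, so BCNF fails.
But every attribute on its right side ({StudioID}) is prime, and the same holds for every other non-superkey FD, so 3NF still holds.

3NF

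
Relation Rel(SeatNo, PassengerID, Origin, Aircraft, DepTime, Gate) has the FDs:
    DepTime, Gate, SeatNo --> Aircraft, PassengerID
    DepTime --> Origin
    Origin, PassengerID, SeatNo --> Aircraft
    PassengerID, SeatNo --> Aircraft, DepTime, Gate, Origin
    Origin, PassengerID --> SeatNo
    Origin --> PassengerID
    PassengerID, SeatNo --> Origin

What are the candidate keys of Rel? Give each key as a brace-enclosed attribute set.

{DepTime}⁺ = {Aircraft, DepTime, Gate, Origin, PassengerID, SeatNo} — all of the relation — so {DepTime} is a candidate key.
{Origin}⁺ = {Aircraft, DepTime, Gate, Origin, PassengerID, SeatNo} — all of the relation — so {Origin} is a candidate key.
{PassengerID, SeatNo}⁺ = {Aircraft, DepTime, Gate, Origin, PassengerID, SeatNo} — all of the relation — so {PassengerID, SeatNo} is a candidate key.
These are minimal and exhaustive — every other superkey contains one of them.

{DepTime}, {Origin}, {PassengerID, SeatNo}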